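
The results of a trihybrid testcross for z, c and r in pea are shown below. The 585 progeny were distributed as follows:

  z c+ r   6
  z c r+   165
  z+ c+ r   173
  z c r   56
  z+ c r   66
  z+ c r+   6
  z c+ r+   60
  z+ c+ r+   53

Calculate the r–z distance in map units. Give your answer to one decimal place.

The two most frequent reciprocal classes, z+ c+ r and z c r+, are the parental types, so the F1 was z+ c+ r / z c r+.
The two rarest classes, z c+ r and z+ c r+, are the double crossovers. Comparing them with the parentals, only the z allele has switched, so z is the middle locus and the order is c – z – r.
Crossovers in the z–r interval produce the single-crossover classes z+ c+ r+ and z c r (53 + 56 = 109) plus the double crossovers (12).
RF(z–r) = (109 + 12) / 585 = 121/585 = 0.2068 → 20.7 map units.

20.7 map units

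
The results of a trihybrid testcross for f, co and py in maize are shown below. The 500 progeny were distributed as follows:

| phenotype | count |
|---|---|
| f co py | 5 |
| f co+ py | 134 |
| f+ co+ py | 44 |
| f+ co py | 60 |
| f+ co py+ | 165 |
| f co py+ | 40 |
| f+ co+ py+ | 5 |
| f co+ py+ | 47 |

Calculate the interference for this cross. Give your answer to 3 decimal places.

0.545

The two most frequent reciprocal classes, f+ co py+ and f co+ py, are the parental types, so the F1 was f+ co py+ / f co+ py.
The two rarest classes, f+ co+ py+ and f co py, are the double crossovers. Comparing them with the parentals, only the co allele has switched, so co is the middle locus and the order is f – co – py.
f–co: (84 + 10)/500 = 0.1880; co–py: (107 + 10)/500 = 0.2340.
Expected DCO frequency = 0.1880 × 0.2340 ≈ 0.04399; observed = 10/500 ≈ 0.02000.
Coefficient of coincidence = 0.02000/0.04399 ≈ 0.455; interference = 1 − 0.455 = 0.545.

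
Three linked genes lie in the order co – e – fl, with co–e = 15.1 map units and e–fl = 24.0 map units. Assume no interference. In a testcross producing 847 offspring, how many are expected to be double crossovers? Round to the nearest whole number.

31

Map distances give recombination frequencies of 0.151 and 0.240 for the two intervals.
With no interference, expected double-crossover frequency = 0.151 × 0.240 = 0.03624.
Expected number = 0.03624 × 847 = 30.70 ≈ 31.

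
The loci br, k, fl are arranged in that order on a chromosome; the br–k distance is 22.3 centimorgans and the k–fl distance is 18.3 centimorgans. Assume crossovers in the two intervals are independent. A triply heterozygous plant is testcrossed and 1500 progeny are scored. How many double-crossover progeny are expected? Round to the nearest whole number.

Map distances give recombination frequencies of 0.223 and 0.183 for the two intervals.
With no interference, expected double-crossover frequency = 0.223 × 0.183 = 0.04081.
Expected number = 0.04081 × 1500 = 61.21 ≈ 61.

61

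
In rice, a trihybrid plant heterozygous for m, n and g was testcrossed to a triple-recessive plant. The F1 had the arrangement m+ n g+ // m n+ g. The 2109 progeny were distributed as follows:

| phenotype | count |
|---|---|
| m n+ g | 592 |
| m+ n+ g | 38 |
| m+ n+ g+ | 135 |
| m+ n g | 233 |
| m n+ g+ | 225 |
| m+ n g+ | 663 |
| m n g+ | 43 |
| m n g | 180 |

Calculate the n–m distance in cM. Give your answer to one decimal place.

18.8 cM

The two rarest classes, m n g+ and m+ n+ g, are the double crossovers. Comparing them with the parentals, only the m allele has switched, so m is the middle locus and the order is g – m – n.
Crossovers in the m–n interval produce the single-crossover classes m+ n+ g+ and m n g (135 + 180 = 315) plus the double crossovers (81).
RF(m–n) = (315 + 81) / 2109 = 396/2109 = 0.1878 → 18.8 cM.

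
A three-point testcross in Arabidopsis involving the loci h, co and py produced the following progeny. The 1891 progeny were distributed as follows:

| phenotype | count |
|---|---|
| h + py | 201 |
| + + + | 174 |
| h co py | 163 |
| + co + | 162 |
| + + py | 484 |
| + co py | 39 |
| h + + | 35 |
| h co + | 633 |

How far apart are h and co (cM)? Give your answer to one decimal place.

23.1 cM

The two most frequent reciprocal classes, + + py and h co +, are the parental types, so the F1 was + + py / h co +.
The two rarest classes, + co py and h + +, are the double crossovers. Comparing them with the parentals, only the co allele has switched, so co is the middle locus and the order is py – co – h.
Crossovers in the co–h interval produce the single-crossover classes h + py and + co + (201 + 162 = 363) plus the double crossovers (74).
RF(co–h) = (363 + 74) / 1891 = 437/1891 = 0.2311 → 23.1 cM.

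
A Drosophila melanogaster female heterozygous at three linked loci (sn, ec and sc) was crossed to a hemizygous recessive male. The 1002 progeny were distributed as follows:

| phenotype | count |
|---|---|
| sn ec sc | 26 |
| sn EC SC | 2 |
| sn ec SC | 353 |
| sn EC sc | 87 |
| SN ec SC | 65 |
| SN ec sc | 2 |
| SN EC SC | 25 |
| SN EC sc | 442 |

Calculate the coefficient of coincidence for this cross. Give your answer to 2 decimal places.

0.47

The two most frequent reciprocal classes, sn ec SC and SN EC sc, are the parental types, so the F1 was sn ec SC / SN EC sc.
The two rarest classes, sn EC SC and SN ec sc, are the double crossovers. Comparing them with the parentals, only the ec allele has switched, so ec is the middle locus and the order is sn – ec – sc.
sn–ec: (152 + 4)/1002 = 0.1557; ec–sc: (51 + 4)/1002 = 0.0549.
Expected DCO frequency = 0.1557 × 0.0549 ≈ 0.00855; observed = 4/1002 ≈ 0.00399.
Coefficient of coincidence = 0.00399/0.00855 ≈ 0.47.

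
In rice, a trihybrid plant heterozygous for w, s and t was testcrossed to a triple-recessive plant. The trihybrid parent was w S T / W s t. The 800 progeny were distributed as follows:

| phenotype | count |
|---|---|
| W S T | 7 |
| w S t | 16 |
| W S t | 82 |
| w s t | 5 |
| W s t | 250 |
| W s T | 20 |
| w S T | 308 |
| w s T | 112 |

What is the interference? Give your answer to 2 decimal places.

0.03

The two rarest classes, W S T and w s t, are the double crossovers. Comparing them with the parentals, only the w allele has switched, so w is the middle locus and the order is s – w – t.
s–w: (194 + 12)/800 = 0.2575; w–t: (36 + 12)/800 = 0.0600.
Expected DCO frequency = 0.2575 × 0.0600 ≈ 0.01545; observed = 12/800 ≈ 0.01500.
Coefficient of coincidence = 0.01500/0.01545 ≈ 0.97; interference = 1 − 0.97 = 0.03.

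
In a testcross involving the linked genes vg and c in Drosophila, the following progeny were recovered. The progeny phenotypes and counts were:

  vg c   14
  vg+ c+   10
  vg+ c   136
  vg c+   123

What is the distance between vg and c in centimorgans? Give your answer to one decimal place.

The two most frequent classes, vg+ c (136) and vg c+ (123), are the parental types, so the F1 was vg+ c / vg c+.
The recombinant classes are vg+ c+ and vg c: 10 + 14 = 24.
Recombination frequency = 24/283 = 0.0848 ≈ 8.5%, i.e. 8.5 centimorgans.

8.5 centimorgans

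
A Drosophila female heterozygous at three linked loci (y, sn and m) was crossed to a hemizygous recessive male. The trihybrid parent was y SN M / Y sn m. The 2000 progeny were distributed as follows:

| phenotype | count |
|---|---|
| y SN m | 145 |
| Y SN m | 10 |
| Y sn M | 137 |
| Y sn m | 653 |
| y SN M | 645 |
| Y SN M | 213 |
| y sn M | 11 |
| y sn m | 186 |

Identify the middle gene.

The two rarest classes, y sn M and Y SN m, are the double crossovers. Comparing them with the parentals, only the sn allele has switched, so sn is the middle locus and the order is m – sn – y.

sn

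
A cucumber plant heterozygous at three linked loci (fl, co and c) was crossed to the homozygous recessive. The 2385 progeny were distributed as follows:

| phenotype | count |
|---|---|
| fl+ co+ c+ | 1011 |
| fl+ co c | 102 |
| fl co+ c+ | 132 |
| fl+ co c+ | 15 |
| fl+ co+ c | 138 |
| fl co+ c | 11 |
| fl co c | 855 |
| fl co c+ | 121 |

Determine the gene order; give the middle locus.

co

The two most frequent reciprocal classes, fl+ co+ c+ and fl co c, are the parental types, so the F1 was fl+ co+ c+ / fl co c.
The two rarest classes, fl+ co c+ and fl co+ c, are the double crossovers. Comparing them with the parentals, only the co allele has switched, so co is the middle locus and the order is c – co – fl.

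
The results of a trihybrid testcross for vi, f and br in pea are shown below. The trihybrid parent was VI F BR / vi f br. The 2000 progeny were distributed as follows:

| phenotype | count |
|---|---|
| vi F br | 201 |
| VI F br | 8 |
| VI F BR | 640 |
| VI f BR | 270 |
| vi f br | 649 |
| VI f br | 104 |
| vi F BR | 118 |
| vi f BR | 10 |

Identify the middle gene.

The two rarest classes, VI F br and vi f BR, are the double crossovers. Comparing them with the parentals, only the br allele has switched, so br is the middle locus and the order is vi – br – f.

br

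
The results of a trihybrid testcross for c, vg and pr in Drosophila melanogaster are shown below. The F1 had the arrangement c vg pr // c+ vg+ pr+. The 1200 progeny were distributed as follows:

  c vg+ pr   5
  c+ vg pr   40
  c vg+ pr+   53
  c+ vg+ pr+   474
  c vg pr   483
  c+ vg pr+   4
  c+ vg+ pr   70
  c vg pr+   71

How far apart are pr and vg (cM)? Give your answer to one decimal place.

The two rarest classes, c vg+ pr and c+ vg pr+, are the double crossovers. Comparing them with the parentals, only the vg allele has switched, so vg is the middle locus and the order is c – vg – pr.
Crossovers in the vg–pr interval produce the single-crossover classes c vg pr+ and c+ vg+ pr (71 + 70 = 141) plus the double crossovers (9).
RF(vg–pr) = (141 + 9) / 1200 = 150/1200 = 0.1250 → 12.5 cM.

12.5 cM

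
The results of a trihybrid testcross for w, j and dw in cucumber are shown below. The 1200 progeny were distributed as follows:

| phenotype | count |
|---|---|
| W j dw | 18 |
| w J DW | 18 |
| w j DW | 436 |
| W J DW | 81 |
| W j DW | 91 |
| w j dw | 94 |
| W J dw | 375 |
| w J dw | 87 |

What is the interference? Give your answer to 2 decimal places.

0.04

The two most frequent reciprocal classes, W J dw and w j DW, are the parental types, so the F1 was W J dw / w j DW.
The two rarest classes, W j dw and w J DW, are the double crossovers. Comparing them with the parentals, only the j allele has switched, so j is the middle locus and the order is dw – j – w.
dw–j: (175 + 36)/1200 = 0.1758; j–w: (178 + 36)/1200 = 0.1783.
Expected DCO frequency = 0.1758 × 0.1783 ≈ 0.03135; observed = 36/1200 ≈ 0.03000.
Coefficient of coincidence = 0.03000/0.03135 ≈ 0.96; interference = 1 − 0.96 = 0.04.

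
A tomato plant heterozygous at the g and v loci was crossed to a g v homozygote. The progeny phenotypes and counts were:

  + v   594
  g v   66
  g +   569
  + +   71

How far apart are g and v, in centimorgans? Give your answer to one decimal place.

10.5 centimorgans

The two most frequent classes, + v (594) and g + (569), are the parental types, so the F1 was + v / g +.
The recombinant classes are + + and g v: 71 + 66 = 137.
Recombination frequency = 137/1300 = 0.1054 ≈ 10.5%, i.e. 10.5 centimorgans.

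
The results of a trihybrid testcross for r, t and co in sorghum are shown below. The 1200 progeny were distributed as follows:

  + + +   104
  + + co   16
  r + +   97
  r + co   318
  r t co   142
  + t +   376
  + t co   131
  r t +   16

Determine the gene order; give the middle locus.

The two most frequent reciprocal classes, r + co and + t +, are the parental types, so the F1 was r + co / + t +.
The two rarest classes, + + co and r t +, are the double crossovers. Comparing them with the parentals, only the r allele has switched, so r is the middle locus and the order is co – r – t.

r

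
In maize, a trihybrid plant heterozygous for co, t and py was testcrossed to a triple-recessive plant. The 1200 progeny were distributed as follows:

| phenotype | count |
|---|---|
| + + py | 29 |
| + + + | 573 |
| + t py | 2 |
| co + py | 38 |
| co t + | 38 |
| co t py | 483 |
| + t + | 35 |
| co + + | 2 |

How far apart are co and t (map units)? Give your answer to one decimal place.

The two most frequent reciprocal classes, co t py and + + +, are the parental types, so the F1 was co t py / + + +.
The two rarest classes, + t py and co + +, are the double crossovers. Comparing them with the parentals, only the co allele has switched, so co is the middle locus and the order is t – co – py.
Crossovers in the t–co interval produce the single-crossover classes co + py and + t + (38 + 35 = 73) plus the double crossovers (4).
RF(t–co) = (73 + 4) / 1200 = 77/1200 = 0.0642 → 6.4 map units.

6.4 map units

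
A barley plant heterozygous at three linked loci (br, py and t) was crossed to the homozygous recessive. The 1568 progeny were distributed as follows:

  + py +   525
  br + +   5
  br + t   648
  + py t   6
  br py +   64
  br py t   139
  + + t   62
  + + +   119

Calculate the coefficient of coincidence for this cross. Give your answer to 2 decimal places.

The two most frequent reciprocal classes, + py + and br + t, are the parental types, so the F1 was + py + / br + t.
The two rarest classes, + py t and br + +, are the double crossovers. Comparing them with the parentals, only the t allele has switched, so t is the middle locus and the order is br – t – py.
br–t: (126 + 11)/1568 = 0.0874; t–py: (258 + 11)/1568 = 0.1716.
Expected DCO frequency = 0.0874 × 0.1716 ≈ 0.01500; observed = 11/1568 ≈ 0.00702.
Coefficient of coincidence = 0.00702/0.01500 ≈ 0.47.

0.47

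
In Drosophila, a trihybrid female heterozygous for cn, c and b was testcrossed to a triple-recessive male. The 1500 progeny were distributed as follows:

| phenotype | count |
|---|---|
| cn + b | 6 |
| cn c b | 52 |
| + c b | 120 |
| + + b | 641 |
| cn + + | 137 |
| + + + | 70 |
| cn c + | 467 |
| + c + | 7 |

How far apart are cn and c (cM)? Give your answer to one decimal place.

18.0 cM

The two most frequent reciprocal classes, cn c + and + + b, are the parental types, so the F1 was cn c + / + + b.
The two rarest classes, + c + and cn + b, are the double crossovers. Comparing them with the parentals, only the cn allele has switched, so cn is the middle locus and the order is b – cn – c.
Crossovers in the cn–c interval produce the single-crossover classes cn + + and + c b (137 + 120 = 257) plus the double crossovers (13).
RF(cn–c) = (257 + 13) / 1500 = 270/1500 = 0.1800 → 18.0 cM.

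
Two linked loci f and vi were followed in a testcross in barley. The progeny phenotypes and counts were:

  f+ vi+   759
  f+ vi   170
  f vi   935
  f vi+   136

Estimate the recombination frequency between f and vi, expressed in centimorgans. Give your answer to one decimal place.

15.3 centimorgans

The two most frequent classes, f+ vi+ (759) and f vi (935), are the parental types, so the F1 was f+ vi+ / f vi.
The recombinant classes are f+ vi and f vi+: 170 + 136 = 306.
Recombination frequency = 306/2000 = 0.1530 ≈ 15.3%, i.e. 15.3 centimorgans.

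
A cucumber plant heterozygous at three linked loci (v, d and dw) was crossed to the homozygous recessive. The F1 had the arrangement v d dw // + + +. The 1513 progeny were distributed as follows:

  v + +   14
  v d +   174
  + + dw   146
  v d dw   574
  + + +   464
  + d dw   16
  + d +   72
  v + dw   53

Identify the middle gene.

The two rarest classes, + d dw and v + +, are the double crossovers. Comparing them with the parentals, only the v allele has switched, so v is the middle locus and the order is dw – v – d.

v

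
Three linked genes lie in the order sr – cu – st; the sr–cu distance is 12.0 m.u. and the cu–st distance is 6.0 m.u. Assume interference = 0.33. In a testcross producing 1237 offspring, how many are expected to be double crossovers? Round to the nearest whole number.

6

Map distances give recombination frequencies of 0.120 and 0.060 for the two intervals.
With interference 0.33 (so coincidence = 0.67), expected double-crossover frequency = 0.120 × 0.060 × 0.67 = 0.00482.
Expected number = 0.00482 × 1237 = 5.97 ≈ 6.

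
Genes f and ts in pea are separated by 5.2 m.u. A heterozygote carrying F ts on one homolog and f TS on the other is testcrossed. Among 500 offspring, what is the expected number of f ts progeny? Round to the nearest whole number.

A map distance of 5.2 m.u. corresponds to a recombination frequency of 0.052.
The F1 is F ts / f TS, so f ts is a recombinant gamete class with expected frequency r/2 = 0.052/2 = 0.0260.
Expected number = 0.0260 × 500 = 13.00 ≈ 13.

13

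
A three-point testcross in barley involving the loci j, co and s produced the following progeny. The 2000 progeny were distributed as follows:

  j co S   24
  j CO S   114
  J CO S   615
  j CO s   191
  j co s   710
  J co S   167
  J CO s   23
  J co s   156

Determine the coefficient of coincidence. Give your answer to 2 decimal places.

0.73

The two most frequent reciprocal classes, J CO S and j co s, are the parental types, so the F1 was J CO S / j co s.
The two rarest classes, J CO s and j co S, are the double crossovers. Comparing them with the parentals, only the s allele has switched, so s is the middle locus and the order is j – s – co.
j–s: (270 + 47)/2000 = 0.1585; s–co: (358 + 47)/2000 = 0.2025.
Expected DCO frequency = 0.1585 × 0.2025 ≈ 0.03210; observed = 47/2000 ≈ 0.02350.
Coefficient of coincidence = 0.02350/0.03210 ≈ 0.73.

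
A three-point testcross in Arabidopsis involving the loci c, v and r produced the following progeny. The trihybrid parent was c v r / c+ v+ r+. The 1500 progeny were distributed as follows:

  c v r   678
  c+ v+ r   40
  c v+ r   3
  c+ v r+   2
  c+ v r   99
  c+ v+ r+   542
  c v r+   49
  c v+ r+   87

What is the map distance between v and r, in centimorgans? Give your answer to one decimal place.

6.3 centimorgans

The two rarest classes, c v+ r and c+ v r+, are the double crossovers. Comparing them with the parentals, only the v allele has switched, so v is the middle locus and the order is c – v – r.
Crossovers in the v–r interval produce the single-crossover classes c v r+ and c+ v+ r (49 + 40 = 89) plus the double crossovers (5).
RF(v–r) = (89 + 5) / 1500 = 94/1500 = 0.0627 → 6.3 centimorgans.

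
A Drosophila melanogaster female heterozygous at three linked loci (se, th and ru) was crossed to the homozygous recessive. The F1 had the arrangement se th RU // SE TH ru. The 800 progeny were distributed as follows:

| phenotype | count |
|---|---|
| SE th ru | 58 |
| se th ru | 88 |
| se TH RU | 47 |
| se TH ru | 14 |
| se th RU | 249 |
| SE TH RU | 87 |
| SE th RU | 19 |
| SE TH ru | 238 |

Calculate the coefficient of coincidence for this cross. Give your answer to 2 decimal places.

The two rarest classes, SE th RU and se TH ru, are the double crossovers. Comparing them with the parentals, only the se allele has switched, so se is the middle locus and the order is ru – se – th.
ru–se: (175 + 33)/800 = 0.2600; se–th: (105 + 33)/800 = 0.1725.
Expected DCO frequency = 0.2600 × 0.1725 ≈ 0.04485; observed = 33/800 ≈ 0.04125.
Coefficient of coincidence = 0.04125/0.04485 ≈ 0.92.

0.92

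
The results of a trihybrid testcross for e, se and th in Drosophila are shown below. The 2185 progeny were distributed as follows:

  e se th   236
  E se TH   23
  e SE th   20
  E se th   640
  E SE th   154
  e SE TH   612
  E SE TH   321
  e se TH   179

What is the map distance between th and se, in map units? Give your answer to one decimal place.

17.2 map units

The two most frequent reciprocal classes, E se th and e SE TH, are the parental types, so the F1 was E se th / e SE TH.
The two rarest classes, E se TH and e SE th, are the double crossovers. Comparing them with the parentals, only the th allele has switched, so th is the middle locus and the order is se – th – e.
Crossovers in the se–th interval produce the single-crossover classes E SE th and e se TH (154 + 179 = 333) plus the double crossovers (43).
RF(se–th) = (333 + 43) / 2185 = 376/2185 = 0.1721 → 17.2 map units.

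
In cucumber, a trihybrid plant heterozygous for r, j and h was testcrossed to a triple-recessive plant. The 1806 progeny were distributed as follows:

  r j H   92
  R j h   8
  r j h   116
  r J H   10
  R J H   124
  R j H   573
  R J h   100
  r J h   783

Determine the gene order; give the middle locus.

The two most frequent reciprocal classes, R j H and r J h, are the parental types, so the F1 was R j H / r J h.
The two rarest classes, R j h and r J H, are the double crossovers. Comparing them with the parentals, only the h allele has switched, so h is the middle locus and the order is j – h – r.

h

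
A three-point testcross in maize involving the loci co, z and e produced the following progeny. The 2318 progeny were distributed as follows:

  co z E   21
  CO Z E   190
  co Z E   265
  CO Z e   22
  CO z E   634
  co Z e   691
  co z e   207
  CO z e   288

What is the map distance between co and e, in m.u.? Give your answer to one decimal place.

25.7 m.u.

The two most frequent reciprocal classes, CO z E and co Z e, are the parental types, so the F1 was CO z E / co Z e.
The two rarest classes, co z E and CO Z e, are the double crossovers. Comparing them with the parentals, only the co allele has switched, so co is the middle locus and the order is z – co – e.
Crossovers in the co–e interval produce the single-crossover classes CO z e and co Z E (288 + 265 = 553) plus the double crossovers (43).
RF(co–e) = (553 + 43) / 2318 = 596/2318 = 0.2571 → 25.7 m.u.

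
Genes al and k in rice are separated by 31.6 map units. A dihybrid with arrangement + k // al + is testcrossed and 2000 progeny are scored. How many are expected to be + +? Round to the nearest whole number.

A map distance of 31.6 map units corresponds to a recombination frequency of 0.316.
The F1 is + k / al +, so + + is a recombinant gamete class with expected frequency r/2 = 0.316/2 = 0.1580.
Expected number = 0.1580 × 2000 = 316.00 ≈ 316.

316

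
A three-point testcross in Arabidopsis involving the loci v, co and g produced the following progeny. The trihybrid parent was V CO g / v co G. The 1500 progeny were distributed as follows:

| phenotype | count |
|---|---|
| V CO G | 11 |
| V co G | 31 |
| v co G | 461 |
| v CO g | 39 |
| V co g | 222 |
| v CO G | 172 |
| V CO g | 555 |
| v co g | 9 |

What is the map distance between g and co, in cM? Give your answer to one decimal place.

27.6 cM

The two rarest classes, V CO G and v co g, are the double crossovers. Comparing them with the parentals, only the g allele has switched, so g is the middle locus and the order is v – g – co.
Crossovers in the g–co interval produce the single-crossover classes V co g and v CO G (222 + 172 = 394) plus the double crossovers (20).
RF(g–co) = (394 + 20) / 1500 = 414/1500 = 0.2760 → 27.6 cM.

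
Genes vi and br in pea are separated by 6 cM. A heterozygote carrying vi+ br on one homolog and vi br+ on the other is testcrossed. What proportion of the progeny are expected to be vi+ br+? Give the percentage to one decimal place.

A map distance of 6 cM corresponds to a recombination frequency of 0.060.
The F1 is vi+ br / vi br+, so vi+ br+ is a recombinant gamete class with expected frequency r/2 = 0.060/2 = 0.0300.
That is 0.0300 = 3.0% of the progeny.

3.0%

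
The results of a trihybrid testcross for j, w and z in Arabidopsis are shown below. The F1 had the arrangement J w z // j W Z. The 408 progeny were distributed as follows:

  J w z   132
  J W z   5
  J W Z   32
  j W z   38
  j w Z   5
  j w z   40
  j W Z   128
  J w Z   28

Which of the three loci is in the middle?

w

The two rarest classes, J W z and j w Z, are the double crossovers. Comparing them with the parentals, only the w allele has switched, so w is the middle locus and the order is j – w – z.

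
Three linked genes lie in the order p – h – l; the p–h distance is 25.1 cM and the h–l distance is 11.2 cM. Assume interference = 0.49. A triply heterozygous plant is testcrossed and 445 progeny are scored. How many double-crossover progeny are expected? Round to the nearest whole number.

Map distances give recombination frequencies of 0.251 and 0.112 for the two intervals.
With interference 0.49 (so coincidence = 0.51), expected double-crossover frequency = 0.251 × 0.112 × 0.51 = 0.01434.
Expected number = 0.01434 × 445 = 6.38 ≈ 6.

6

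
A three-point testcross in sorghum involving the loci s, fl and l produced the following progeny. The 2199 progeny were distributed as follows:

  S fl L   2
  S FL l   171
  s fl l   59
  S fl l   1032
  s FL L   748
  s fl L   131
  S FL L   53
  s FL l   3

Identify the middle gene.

l

The two most frequent reciprocal classes, s FL L and S fl l, are the parental types, so the F1 was s FL L / S fl l.
The two rarest classes, s FL l and S fl L, are the double crossovers. Comparing them with the parentals, only the l allele has switched, so l is the middle locus and the order is s – l – fl.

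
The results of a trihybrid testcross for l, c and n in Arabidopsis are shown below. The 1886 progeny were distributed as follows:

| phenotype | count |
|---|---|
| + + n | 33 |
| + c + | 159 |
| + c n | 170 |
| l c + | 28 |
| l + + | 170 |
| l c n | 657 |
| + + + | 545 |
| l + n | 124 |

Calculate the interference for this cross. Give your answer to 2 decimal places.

The two most frequent reciprocal classes, + + + and l c n, are the parental types, so the F1 was + + + / l c n.
The two rarest classes, + + n and l c +, are the double crossovers. Comparing them with the parentals, only the n allele has switched, so n is the middle locus and the order is l – n – c.
l–n: (340 + 61)/1886 = 0.2126; n–c: (283 + 61)/1886 = 0.1824.
Expected DCO frequency = 0.2126 × 0.1824 ≈ 0.03878; observed = 61/1886 ≈ 0.03234.
Coefficient of coincidence = 0.03234/0.03878 ≈ 0.83; interference = 1 − 0.83 = 0.17.

0.17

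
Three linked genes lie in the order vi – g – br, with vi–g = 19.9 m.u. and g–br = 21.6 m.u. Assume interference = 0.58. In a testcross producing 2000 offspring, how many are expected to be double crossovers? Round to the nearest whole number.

Map distances give recombination frequencies of 0.199 and 0.216 for the two intervals.
With interference 0.58 (so coincidence = 0.42), expected double-crossover frequency = 0.199 × 0.216 × 0.42 = 0.01805.
Expected number = 0.01805 × 2000 = 36.11 ≈ 36.

36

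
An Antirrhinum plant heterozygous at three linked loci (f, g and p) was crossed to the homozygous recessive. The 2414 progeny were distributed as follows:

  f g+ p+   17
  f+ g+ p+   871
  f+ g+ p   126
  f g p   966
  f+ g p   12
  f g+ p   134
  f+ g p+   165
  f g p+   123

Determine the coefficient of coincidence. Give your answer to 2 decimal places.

The two most frequent reciprocal classes, f+ g+ p+ and f g p, are the parental types, so the F1 was f+ g+ p+ / f g p.
The two rarest classes, f g+ p+ and f+ g p, are the double crossovers. Comparing them with the parentals, only the f allele has switched, so f is the middle locus and the order is p – f – g.
p–f: (249 + 29)/2414 = 0.1152; f–g: (299 + 29)/2414 = 0.1359.
Expected DCO frequency = 0.1152 × 0.1359 ≈ 0.01566; observed = 29/2414 ≈ 0.01201.
Coefficient of coincidence = 0.01201/0.01566 ≈ 0.77.

0.77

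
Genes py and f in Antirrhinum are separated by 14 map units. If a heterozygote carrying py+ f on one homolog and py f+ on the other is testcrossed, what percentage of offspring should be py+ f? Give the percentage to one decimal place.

43.0%

A map distance of 14 map units corresponds to a recombination frequency of 0.140.
The F1 is py+ f / py f+, so py+ f is a parental gamete class with expected frequency (1 − r)/2 = 0.860/2 = 0.4300.
That is 0.4300 = 43.0% of the progeny.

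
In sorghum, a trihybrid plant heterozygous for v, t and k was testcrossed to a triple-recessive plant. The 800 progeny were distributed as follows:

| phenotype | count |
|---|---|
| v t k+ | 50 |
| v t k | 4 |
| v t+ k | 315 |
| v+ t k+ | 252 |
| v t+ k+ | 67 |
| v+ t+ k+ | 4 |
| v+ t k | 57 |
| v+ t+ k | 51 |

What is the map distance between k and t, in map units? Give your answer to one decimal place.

The two most frequent reciprocal classes, v+ t k+ and v t+ k, are the parental types, so the F1 was v+ t k+ / v t+ k.
The two rarest classes, v+ t+ k+ and v t k, are the double crossovers. Comparing them with the parentals, only the t allele has switched, so t is the middle locus and the order is v – t – k.
Crossovers in the t–k interval produce the single-crossover classes v+ t k and v t+ k+ (57 + 67 = 124) plus the double crossovers (8).
RF(t–k) = (124 + 8) / 800 = 132/800 = 0.1650 → 16.5 map units.

16.5 map units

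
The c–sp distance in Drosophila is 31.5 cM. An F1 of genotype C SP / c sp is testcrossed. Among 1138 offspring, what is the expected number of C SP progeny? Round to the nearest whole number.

390

A map distance of 31.5 cM corresponds to a recombination frequency of 0.315.
The F1 is C SP / c sp, so C SP is a parental gamete class with expected frequency (1 − r)/2 = 0.685/2 = 0.3425.
Expected number = 0.3425 × 1138 = 389.77 ≈ 390.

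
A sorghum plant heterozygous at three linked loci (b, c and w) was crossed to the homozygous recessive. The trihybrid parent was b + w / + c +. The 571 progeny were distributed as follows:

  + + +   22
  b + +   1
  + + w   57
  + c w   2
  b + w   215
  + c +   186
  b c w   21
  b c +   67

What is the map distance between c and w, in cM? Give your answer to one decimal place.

8.1 cM

The two rarest classes, b + + and + c w, are the double crossovers. Comparing them with the parentals, only the w allele has switched, so w is the middle locus and the order is c – w – b.
Crossovers in the c–w interval produce the single-crossover classes b c w and + + + (21 + 22 = 43) plus the double crossovers (3).
RF(c–w) = (43 + 3) / 571 = 46/571 = 0.0806 → 8.1 cM.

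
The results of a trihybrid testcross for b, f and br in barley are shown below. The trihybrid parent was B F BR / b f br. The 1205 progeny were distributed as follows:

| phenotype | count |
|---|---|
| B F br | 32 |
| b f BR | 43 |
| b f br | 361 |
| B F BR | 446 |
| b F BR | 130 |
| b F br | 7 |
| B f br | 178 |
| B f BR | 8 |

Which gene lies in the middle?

The two rarest classes, B f BR and b F br, are the double crossovers. Comparing them with the parentals, only the f allele has switched, so f is the middle locus and the order is br – f – b.

f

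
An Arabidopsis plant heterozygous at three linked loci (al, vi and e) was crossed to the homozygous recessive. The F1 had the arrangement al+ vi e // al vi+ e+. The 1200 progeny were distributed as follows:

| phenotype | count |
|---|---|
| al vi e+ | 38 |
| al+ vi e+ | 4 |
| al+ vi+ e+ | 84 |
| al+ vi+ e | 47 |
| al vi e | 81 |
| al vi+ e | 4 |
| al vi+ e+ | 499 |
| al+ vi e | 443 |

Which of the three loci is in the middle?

e

The two rarest classes, al+ vi e+ and al vi+ e, are the double crossovers. Comparing them with the parentals, only the e allele has switched, so e is the middle locus and the order is vi – e – al.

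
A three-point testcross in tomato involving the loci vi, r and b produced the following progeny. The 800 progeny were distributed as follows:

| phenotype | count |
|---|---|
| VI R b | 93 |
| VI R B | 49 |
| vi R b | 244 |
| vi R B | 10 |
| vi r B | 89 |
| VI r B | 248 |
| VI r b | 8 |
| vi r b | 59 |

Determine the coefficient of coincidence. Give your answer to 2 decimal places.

The two most frequent reciprocal classes, vi R b and VI r B, are the parental types, so the F1 was vi R b / VI r B.
The two rarest classes, vi R B and VI r b, are the double crossovers. Comparing them with the parentals, only the b allele has switched, so b is the middle locus and the order is r – b – vi.
r–b: (108 + 18)/800 = 0.1575; b–vi: (182 + 18)/800 = 0.2500.
Expected DCO frequency = 0.1575 × 0.2500 ≈ 0.03938; observed = 18/800 ≈ 0.02250.
Coefficient of coincidence = 0.02250/0.03938 ≈ 0.57.

0.57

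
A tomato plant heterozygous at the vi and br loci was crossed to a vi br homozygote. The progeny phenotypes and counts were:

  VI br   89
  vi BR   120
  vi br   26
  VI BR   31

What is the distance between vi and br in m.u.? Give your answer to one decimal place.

The two most frequent classes, VI br (89) and vi BR (120), are the parental types, so the F1 was VI br / vi BR.
The recombinant classes are VI BR and vi br: 31 + 26 = 57.
Recombination frequency = 57/266 = 0.2143 ≈ 21.4%, i.e. 21.4 m.u.

21.4 m.u.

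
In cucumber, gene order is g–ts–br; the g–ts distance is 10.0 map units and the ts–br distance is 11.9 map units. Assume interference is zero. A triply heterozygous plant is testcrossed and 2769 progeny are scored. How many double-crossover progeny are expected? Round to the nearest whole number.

33

Map distances give recombination frequencies of 0.100 and 0.119 for the two intervals.
With no interference, expected double-crossover frequency = 0.100 × 0.119 = 0.01190.
Expected number = 0.01190 × 2769 = 32.95 ≈ 33.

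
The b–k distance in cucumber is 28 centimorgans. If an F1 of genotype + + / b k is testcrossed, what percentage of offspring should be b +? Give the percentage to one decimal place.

A map distance of 28 centimorgans corresponds to a recombination frequency of 0.280.
The F1 is + + / b k, so b + is a recombinant gamete class with expected frequency r/2 = 0.280/2 = 0.1400.
That is 0.1400 = 14.0% of the progeny.

14.0%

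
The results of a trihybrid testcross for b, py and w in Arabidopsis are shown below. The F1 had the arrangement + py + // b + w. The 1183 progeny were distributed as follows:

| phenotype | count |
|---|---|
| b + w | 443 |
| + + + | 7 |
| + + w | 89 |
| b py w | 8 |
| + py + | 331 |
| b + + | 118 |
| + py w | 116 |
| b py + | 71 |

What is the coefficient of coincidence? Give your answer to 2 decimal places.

The two rarest classes, + + + and b py w, are the double crossovers. Comparing them with the parentals, only the py allele has switched, so py is the middle locus and the order is w – py – b.
w–py: (234 + 15)/1183 = 0.2105; py–b: (160 + 15)/1183 = 0.1479.
Expected DCO frequency = 0.2105 × 0.1479 ≈ 0.03113; observed = 15/1183 ≈ 0.01268.
Coefficient of coincidence = 0.01268/0.03113 ≈ 0.41.

0.41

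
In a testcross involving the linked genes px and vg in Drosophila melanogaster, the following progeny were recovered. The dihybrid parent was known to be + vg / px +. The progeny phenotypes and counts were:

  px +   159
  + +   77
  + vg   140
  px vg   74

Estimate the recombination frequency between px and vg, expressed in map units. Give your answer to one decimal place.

33.6 map units

The recombinant classes are + + and px vg: 77 + 74 = 151.
Recombination frequency = 151/450 = 0.3356 ≈ 33.6%, i.e. 33.6 map units.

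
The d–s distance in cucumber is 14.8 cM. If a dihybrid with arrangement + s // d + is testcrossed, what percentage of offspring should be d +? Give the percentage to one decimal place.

42.6%

A map distance of 14.8 cM corresponds to a recombination frequency of 0.148.
The F1 is + s / d +, so d + is a parental gamete class with expected frequency (1 − r)/2 = 0.852/2 = 0.4260.
That is 0.4260 = 42.6% of the progeny.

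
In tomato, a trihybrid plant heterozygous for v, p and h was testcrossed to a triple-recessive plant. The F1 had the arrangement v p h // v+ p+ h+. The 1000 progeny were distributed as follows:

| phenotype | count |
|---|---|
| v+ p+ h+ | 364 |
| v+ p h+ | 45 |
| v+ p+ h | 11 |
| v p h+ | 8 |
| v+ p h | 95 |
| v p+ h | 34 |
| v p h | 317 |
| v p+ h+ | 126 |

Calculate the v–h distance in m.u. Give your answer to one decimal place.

The two rarest classes, v p h+ and v+ p+ h, are the double crossovers. Comparing them with the parentals, only the h allele has switched, so h is the middle locus and the order is v – h – p.
Crossovers in the v–h interval produce the single-crossover classes v+ p h and v p+ h+ (95 + 126 = 221) plus the double crossovers (19).
RF(v–h) = (221 + 19) / 1000 = 240/1000 = 0.2400 → 24.0 m.u.

24.0 m.u.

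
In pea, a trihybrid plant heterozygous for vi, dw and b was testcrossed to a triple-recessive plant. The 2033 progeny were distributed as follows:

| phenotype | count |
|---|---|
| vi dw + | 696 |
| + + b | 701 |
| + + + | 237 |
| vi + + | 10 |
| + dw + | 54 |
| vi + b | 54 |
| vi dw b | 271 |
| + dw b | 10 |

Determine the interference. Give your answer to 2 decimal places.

The two most frequent reciprocal classes, vi dw + and + + b, are the parental types, so the F1 was vi dw + / + + b.
The two rarest classes, vi + + and + dw b, are the double crossovers. Comparing them with the parentals, only the dw allele has switched, so dw is the middle locus and the order is vi – dw – b.
vi–dw: (108 + 20)/2033 = 0.0630; dw–b: (508 + 20)/2033 = 0.2597.
Expected DCO frequency = 0.0630 × 0.2597 ≈ 0.01636; observed = 20/2033 ≈ 0.00984.
Coefficient of coincidence = 0.00984/0.01636 ≈ 0.60; interference = 1 − 0.60 = 0.40.

0.40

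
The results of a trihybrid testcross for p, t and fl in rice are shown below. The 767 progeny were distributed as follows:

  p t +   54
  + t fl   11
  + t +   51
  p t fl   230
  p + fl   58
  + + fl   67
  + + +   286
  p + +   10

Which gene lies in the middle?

p

The two most frequent reciprocal classes, p t fl and + + +, are the parental types, so the F1 was p t fl / + + +.
The two rarest classes, + t fl and p + +, are the double crossovers. Comparing them with the parentals, only the p allele has switched, so p is the middle locus and the order is fl – p – t.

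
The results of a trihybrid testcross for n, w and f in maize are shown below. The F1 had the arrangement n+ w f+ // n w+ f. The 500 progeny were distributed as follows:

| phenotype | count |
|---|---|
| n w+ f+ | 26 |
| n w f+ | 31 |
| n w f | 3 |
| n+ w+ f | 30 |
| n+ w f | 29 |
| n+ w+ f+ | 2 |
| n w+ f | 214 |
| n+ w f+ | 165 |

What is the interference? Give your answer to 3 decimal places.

0.369

The two rarest classes, n+ w+ f+ and n w f, are the double crossovers. Comparing them with the parentals, only the w allele has switched, so w is the middle locus and the order is f – w – n.
f–w: (55 + 5)/500 = 0.1200; w–n: (61 + 5)/500 = 0.1320.
Expected DCO frequency = 0.1200 × 0.1320 ≈ 0.01584; observed = 5/500 ≈ 0.01000.
Coefficient of coincidence = 0.01000/0.01584 ≈ 0.631; interference = 1 − 0.631 = 0.369.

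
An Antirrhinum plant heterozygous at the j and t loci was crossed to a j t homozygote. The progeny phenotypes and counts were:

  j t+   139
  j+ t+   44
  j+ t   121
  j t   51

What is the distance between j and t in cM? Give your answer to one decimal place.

26.8 cM

The two most frequent classes, j+ t (121) and j t+ (139), are the parental types, so the F1 was j+ t / j t+.
The recombinant classes are j+ t+ and j t: 44 + 51 = 95.
Recombination frequency = 95/355 = 0.2676 ≈ 26.8%, i.e. 26.8 cM.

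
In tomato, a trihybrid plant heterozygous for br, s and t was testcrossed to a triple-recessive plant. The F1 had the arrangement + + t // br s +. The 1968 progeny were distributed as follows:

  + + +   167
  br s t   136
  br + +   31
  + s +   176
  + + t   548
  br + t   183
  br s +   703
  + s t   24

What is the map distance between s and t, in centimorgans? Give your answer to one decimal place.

18.2 centimorgans

The two rarest classes, + s t and br + +, are the double crossovers. Comparing them with the parentals, only the s allele has switched, so s is the middle locus and the order is br – s – t.
Crossovers in the s–t interval produce the single-crossover classes + + + and br s t (167 + 136 = 303) plus the double crossovers (55).
RF(s–t) = (303 + 55) / 1968 = 358/1968 = 0.1819 → 18.2 centimorgans.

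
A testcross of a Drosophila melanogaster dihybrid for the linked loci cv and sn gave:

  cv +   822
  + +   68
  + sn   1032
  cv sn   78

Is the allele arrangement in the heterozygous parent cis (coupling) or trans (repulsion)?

trans

The two most frequent classes are + sn (1032) and cv + (822); these are the parental (non-recombinant) types.
So the F1 carried + sn on one chromosome and cv + on the other — the recessive alleles are on opposite chromosomes (trans / repulsion).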